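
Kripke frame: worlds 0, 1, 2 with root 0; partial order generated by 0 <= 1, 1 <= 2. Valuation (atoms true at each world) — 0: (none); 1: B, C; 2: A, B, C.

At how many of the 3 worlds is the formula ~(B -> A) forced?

0

0: does not force it — 0 ||-/- ~(B -> A) since 2 is accessible from 0 and 2 ||- B -> A.
1: does not force it.
2: does not force it.
Worlds forcing the formula: { }.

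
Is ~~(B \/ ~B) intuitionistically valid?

This is the double negation of excluded middle, which is intuitionistically derivable.
Assuming ~(B \/ ~B): from B we'd get B \/ ~B, so ~B; but then B \/ ~B again — contradiction. Hence ~~(B \/ ~B).

Yes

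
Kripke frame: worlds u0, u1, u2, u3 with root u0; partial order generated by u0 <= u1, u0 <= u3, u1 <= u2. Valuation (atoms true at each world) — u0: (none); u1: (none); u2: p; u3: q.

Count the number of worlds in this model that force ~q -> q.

u0: does not force it — u0 ||-/- ~q -> q: at the accessible world u1, u1 ||- ~q but u1 ||-/- q.
u1: does not force it.
u2: does not force it.
u3: forces it.
Worlds forcing the formula: {u3}.

1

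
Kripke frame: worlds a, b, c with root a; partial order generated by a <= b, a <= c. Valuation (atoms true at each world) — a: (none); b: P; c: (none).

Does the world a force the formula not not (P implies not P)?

No

a does not force not not (P implies not P) since b is accessible from a and b forces not (P implies not P).
b forces not (P implies not P): no world accessible from b forces P implies not P.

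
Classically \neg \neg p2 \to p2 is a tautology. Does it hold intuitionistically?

This is double-negation elimination, which is not intuitionistically valid.
A Kripke countermodel: worlds 0, 1; order generated by 0 \le 1; atoms true at each world — 0:{}; 1:{p2}.
0 \nVdash \neg \neg p2 \to p2: already at 0 itself, 0 \Vdash \neg \neg p2 but 0 \nVdash p2.
0 lacks atom p2, so 0 \nVdash p2.
So the root 0 does not force the formula.

No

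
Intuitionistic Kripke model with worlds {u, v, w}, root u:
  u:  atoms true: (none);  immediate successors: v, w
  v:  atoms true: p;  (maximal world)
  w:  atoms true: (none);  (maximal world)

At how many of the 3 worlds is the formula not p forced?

1

u: does not force it — u does not force not p since v is accessible from u and v forces p.
v: does not force it — v does not force not p since v is accessible from v and v forces p.
w: forces it.
Worlds forcing the formula: {w}.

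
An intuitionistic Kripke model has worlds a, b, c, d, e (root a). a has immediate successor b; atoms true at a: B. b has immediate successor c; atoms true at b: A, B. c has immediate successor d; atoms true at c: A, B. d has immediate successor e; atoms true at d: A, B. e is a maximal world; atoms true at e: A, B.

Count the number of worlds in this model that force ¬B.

0

a: does not force it — a ⊮ ¬B since a is accessible from a and a ⊩ B.
b: does not force it.
c: does not force it.
d: does not force it.
e: does not force it.
Worlds forcing the formula: { }.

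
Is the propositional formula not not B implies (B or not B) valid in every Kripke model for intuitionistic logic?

No

This is a variant of double-negation elimination (deriving excluded middle from double negation), which is not intuitionistically valid.
A Kripke countermodel: worlds 0, 1; order generated by 0 <= 1; atoms true at each world — 0:{}; 1:{B}.
0 does not force not not B implies (B or not B): already at 0 itself, 0 forces not not B but 0 does not force B or not B.
0 does not force B or not B: neither disjunct is forced at 0.
0 lacks atom B, so 0 does not force B.
So the root 0 does not force the formula.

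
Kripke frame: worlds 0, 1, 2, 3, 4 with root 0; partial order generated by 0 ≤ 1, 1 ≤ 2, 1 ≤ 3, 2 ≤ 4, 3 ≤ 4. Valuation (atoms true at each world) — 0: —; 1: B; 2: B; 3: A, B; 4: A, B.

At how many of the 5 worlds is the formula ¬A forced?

0

0: does not force it — 0 ⊮ ¬A since 3 is accessible from 0 and 3 ⊩ A.
1: does not force it — 1 ⊮ ¬A since 3 is accessible from 1 and 3 ⊩ A.
2: does not force it.
3: does not force it.
4: does not force it.
Worlds forcing the formula: { }.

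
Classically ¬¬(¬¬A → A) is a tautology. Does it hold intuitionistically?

This is the double negation of double-negation elimination, which is intuitionistically derivable.
By Glivenko's theorem the double negation of any classical propositional tautology is intuitionistically provable; ¬¬A → A is classically a tautology.

Yes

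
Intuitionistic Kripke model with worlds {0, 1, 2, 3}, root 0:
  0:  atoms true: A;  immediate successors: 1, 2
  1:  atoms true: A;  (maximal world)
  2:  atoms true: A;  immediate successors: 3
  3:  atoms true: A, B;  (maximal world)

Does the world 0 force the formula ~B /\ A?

No

0 ||-/- ~B /\ A since 0 fails ~B.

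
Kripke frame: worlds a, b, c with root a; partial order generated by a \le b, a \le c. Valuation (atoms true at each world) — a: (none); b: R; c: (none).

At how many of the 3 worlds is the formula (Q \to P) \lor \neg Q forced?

3

a: forces it.
b: forces it.
c: forces it.
Worlds forcing the formula: {a, b, c}.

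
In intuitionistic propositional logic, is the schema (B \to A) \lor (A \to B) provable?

This is the Gödel–Dummett linearity axiom, which is not intuitionistically valid.
A Kripke countermodel: worlds a, b, c; order generated by a \le b, a \le c; atoms true at each world — a:{}; b:{B}; c:{A}.
a \nVdash (B \to A) \lor (A \to B): neither disjunct is forced at a.
a \nVdash B \to A: at the accessible world b, b \Vdash B but b \nVdash A.
b lacks atom A, so b \nVdash A.
So the root a does not force the formula.

No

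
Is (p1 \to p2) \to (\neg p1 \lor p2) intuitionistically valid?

This is the material-implication-as-disjunction principle, which is not intuitionistically valid.
A Kripke countermodel: worlds s0, s1; order generated by s0 \le s1; atoms true at each world — s0:{}; s1:{p1,p2}.
s0 \nVdash (p1 \to p2) \to (\neg p1 \lor p2): already at s0 itself, s0 \Vdash p1 \to p2 but s0 \nVdash \neg p1 \lor p2.
s0 \nVdash \neg p1 \lor p2: neither disjunct is forced at s0.
s0 \nVdash \neg p1 since s1 is accessible from s0 and s1 \Vdash p1.
So the root s0 does not force the formula.

No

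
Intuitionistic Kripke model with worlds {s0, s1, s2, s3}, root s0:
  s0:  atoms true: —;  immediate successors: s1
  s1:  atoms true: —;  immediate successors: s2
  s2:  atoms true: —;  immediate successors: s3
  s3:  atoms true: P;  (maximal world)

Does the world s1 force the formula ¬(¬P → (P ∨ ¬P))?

No

s1 ⊮ ¬(¬P → (P ∨ ¬P)) since s1 is accessible from s1 and s1 ⊩ ¬P → (P ∨ ¬P).
s1 ⊩ ¬P → (P ∨ ¬P) vacuously: no world accessible from s1 forces the antecedent ¬P.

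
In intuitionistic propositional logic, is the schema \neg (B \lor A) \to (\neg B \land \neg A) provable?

This is a constructively valid De Morgan direction (negated disjunction to conjunction of negations), which is intuitionistically derivable.
From \neg (B \lor A): if B held then B \lor A would, contradiction — so \neg B; similarly \neg A.

Yes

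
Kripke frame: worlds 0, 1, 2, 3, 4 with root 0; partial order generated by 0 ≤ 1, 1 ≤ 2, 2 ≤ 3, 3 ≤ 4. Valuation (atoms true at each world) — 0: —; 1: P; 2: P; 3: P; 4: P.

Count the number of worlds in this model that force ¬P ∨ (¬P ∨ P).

0: does not force it — 0 ⊮ ¬P ∨ (¬P ∨ P): neither disjunct is forced at 0.
1: forces it.
2: forces it.
3: forces it.
4: forces it.
Worlds forcing the formula: {1, 2, 3, 4}.

4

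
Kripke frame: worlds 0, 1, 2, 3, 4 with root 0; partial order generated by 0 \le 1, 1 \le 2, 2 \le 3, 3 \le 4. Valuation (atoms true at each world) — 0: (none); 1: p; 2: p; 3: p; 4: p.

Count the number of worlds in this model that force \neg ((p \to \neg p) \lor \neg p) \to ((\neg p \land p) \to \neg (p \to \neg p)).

5

0: forces it.
1: forces it.
2: forces it.
3: forces it.
4: forces it.
Worlds forcing the formula: {0, 1, 2, 3, 4}.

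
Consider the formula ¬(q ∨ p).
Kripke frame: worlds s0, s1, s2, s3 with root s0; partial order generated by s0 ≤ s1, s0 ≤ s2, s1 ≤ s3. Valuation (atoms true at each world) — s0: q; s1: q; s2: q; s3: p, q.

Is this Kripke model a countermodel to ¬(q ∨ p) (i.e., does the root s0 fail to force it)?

s0 ⊮ ¬(q ∨ p) since s0 is accessible from s0 and s0 ⊩ q ∨ p.
s0 ⊩ q ∨ p via the disjunct q.
So the root s0 does not force ¬(q ∨ p); the model is a countermodel.

Yes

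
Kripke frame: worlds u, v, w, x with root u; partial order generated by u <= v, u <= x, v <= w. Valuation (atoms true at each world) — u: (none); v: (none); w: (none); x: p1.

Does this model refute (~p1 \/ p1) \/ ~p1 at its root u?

u ||-/- (~p1 \/ p1) \/ ~p1: neither disjunct is forced at u.
u ||-/- ~p1 \/ p1: neither disjunct is forced at u.
u ||-/- ~p1 since x is accessible from u and x ||- p1.
So the root u does not force (~p1 \/ p1) \/ ~p1; the model is a countermodel.

Yes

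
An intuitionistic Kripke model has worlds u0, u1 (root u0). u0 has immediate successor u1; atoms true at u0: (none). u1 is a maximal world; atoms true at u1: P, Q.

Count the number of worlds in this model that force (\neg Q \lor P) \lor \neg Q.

1

u0: does not force it — u0 \nVdash (\neg Q \lor P) \lor \neg Q: neither disjunct is forced at u0.
u1: forces it.
Worlds forcing the formula: {u1}.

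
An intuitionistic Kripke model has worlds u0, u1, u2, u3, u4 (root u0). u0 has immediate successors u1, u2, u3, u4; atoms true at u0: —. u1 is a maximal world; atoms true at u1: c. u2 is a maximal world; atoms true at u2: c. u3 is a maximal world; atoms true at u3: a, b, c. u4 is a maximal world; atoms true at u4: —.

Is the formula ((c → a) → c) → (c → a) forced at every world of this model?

Not every world: u0 ⊮ ((c → a) → c) → (c → a).
u0 ⊮ ((c → a) → c) → (c → a): at the accessible world u1, u1 ⊩ (c → a) → c but u1 ⊮ c → a.
u1 ⊮ c → a: already at u1 itself, u1 ⊩ c but u1 ⊮ a.
u1 lacks atom a, so u1 ⊮ a.

No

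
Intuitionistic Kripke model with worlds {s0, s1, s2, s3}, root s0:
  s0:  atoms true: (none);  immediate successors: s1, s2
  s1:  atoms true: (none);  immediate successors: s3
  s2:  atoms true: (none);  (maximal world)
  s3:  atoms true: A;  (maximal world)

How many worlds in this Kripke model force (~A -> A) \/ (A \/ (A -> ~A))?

3

s0: does not force it — s0 ||-/- (~A -> A) \/ (A \/ (A -> ~A)): neither disjunct is forced at s0.
s1: forces it.
s2: forces it.
s3: forces it.
Worlds forcing the formula: {s1, s2, s3}.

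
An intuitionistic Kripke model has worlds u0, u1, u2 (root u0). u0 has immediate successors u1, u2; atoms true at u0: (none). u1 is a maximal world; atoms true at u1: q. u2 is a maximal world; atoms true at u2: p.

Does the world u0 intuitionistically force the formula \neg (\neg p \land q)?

u0 \nVdash \neg (\neg p \land q) since u1 is accessible from u0 and u1 \Vdash \neg p \land q.
u1 \Vdash \neg p \land q since u1 forces both conjuncts.

No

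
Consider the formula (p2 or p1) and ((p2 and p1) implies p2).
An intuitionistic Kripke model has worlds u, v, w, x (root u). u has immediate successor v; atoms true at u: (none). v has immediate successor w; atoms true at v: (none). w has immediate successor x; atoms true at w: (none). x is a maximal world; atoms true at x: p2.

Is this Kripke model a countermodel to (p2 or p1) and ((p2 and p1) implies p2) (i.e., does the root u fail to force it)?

u does not force (p2 or p1) and ((p2 and p1) implies p2) since u fails p2 or p1.
So the root u does not force (p2 or p1) and ((p2 and p1) implies p2); the model is a countermodel.

Yes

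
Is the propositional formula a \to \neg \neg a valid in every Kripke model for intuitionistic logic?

This is double-negation introduction, which is intuitionistically derivable.
If a world forces a then every accessible world forces a (persistence), so none forces \neg a; hence \neg \neg a.

Yes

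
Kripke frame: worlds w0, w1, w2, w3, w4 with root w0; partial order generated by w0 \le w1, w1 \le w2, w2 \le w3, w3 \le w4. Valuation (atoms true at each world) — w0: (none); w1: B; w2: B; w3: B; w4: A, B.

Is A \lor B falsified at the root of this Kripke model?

Yes

w0 \nVdash A \lor B: neither disjunct is forced at w0.
w0 lacks atom A, so w0 \nVdash A.
So the root w0 does not force A \lor B; the model is a countermodel.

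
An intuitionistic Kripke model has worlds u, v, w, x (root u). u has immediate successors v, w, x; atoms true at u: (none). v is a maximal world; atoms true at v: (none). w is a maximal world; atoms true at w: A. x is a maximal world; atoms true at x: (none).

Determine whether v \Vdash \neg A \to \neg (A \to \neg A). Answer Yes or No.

v \nVdash \neg A \to \neg (A \to \neg A): already at v itself, v \Vdash \neg A but v \nVdash \neg (A \to \neg A).
v \nVdash \neg (A \to \neg A) since v is accessible from v and v \Vdash A \to \neg A.
v \Vdash A \to \neg A vacuously: no world accessible from v forces the antecedent A.

No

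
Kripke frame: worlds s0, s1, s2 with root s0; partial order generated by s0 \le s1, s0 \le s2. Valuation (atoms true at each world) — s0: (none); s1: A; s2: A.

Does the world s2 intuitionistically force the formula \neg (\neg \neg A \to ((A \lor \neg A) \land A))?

s2 \nVdash \neg (\neg \neg A \to ((A \lor \neg A) \land A)) since s2 is accessible from s2 and s2 \Vdash \neg \neg A \to ((A \lor \neg A) \land A).
s2 \Vdash \neg \neg A \to ((A \lor \neg A) \land A): every world accessible from s2 that forces \neg \neg A (namely s2) also forces (A \lor \neg A) \land A.

No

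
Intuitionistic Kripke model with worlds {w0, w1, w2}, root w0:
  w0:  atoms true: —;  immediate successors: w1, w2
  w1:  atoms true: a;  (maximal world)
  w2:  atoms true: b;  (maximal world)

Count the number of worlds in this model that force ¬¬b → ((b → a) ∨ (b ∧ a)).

w0: does not force it — w0 ⊮ ¬¬b → ((b → a) ∨ (b ∧ a)): at the accessible world w2, w2 ⊩ ¬¬b but w2 ⊮ (b → a) ∨ (b ∧ a).
w1: forces it.
w2: does not force it — w2 ⊮ ¬¬b → ((b → a) ∨ (b ∧ a)): already at w2 itself, w2 ⊩ ¬¬b but w2 ⊮ (b → a) ∨ (b ∧ a).
Worlds forcing the formula: {w1}.

1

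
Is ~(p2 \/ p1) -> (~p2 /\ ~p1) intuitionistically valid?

Yes

This is a constructively valid De Morgan direction (negated disjunction to conjunction of negations), which is intuitionistically derivable.
From ~(p2 \/ p1): if p2 held then p2 \/ p1 would, contradiction — so ~p2; similarly ~p1.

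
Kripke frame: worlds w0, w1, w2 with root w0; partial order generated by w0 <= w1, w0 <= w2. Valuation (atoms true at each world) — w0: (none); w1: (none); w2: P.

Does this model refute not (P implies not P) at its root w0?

w0 does not force not (P implies not P) since w1 is accessible from w0 and w1 forces P implies not P.
w1 forces P implies not P vacuously: no world accessible from w1 forces the antecedent P.
So the root w0 does not force not (P implies not P); the model is a countermodel.

Yes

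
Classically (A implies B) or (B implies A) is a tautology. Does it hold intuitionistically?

This is the Gödel–Dummett linearity axiom, which is not intuitionistically valid.
A Kripke countermodel: worlds a, b, c; order generated by a <= b, a <= c; atoms true at each world — a:{}; b:{A}; c:{B}.
a does not force (A implies B) or (B implies A): neither disjunct is forced at a.
a does not force A implies B: at the accessible world b, b forces A but b does not force B.
b lacks atom B, so b does not force B.
So the root a does not force the formula.

No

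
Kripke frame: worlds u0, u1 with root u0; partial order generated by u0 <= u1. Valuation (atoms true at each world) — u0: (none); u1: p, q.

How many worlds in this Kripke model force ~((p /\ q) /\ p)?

0

u0: does not force it — u0 ||-/- ~((p /\ q) /\ p) since u1 is accessible from u0 and u1 ||- (p /\ q) /\ p.
u1: does not force it.
Worlds forcing the formula: { }.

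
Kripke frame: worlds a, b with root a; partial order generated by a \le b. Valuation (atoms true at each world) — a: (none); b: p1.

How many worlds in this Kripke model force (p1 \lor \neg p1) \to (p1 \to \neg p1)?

a: does not force it — a \nVdash (p1 \lor \neg p1) \to (p1 \to \neg p1): at the accessible world b, b \Vdash p1 \lor \neg p1 but b \nVdash p1 \to \neg p1.
b: does not force it.
Worlds forcing the formula: { }.

0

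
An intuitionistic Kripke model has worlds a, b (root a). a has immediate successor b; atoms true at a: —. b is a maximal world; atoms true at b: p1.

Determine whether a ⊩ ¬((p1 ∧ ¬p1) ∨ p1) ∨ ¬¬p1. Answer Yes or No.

a ⊩ ¬((p1 ∧ ¬p1) ∨ p1) ∨ ¬¬p1 via the disjunct ¬¬p1.

Yes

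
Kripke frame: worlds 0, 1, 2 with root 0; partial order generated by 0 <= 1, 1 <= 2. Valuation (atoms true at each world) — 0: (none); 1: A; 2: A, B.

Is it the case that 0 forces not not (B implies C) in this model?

No

0 does not force not not (B implies C) since 0 is accessible from 0 and 0 forces not (B implies C).
0 forces not (B implies C): no world accessible from 0 forces B implies C.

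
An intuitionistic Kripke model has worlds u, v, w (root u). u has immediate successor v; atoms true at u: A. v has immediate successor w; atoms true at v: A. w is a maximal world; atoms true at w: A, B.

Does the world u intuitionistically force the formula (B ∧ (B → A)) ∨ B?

u ⊮ (B ∧ (B → A)) ∨ B: neither disjunct is forced at u.
u ⊮ B ∧ (B → A) since u fails B.

No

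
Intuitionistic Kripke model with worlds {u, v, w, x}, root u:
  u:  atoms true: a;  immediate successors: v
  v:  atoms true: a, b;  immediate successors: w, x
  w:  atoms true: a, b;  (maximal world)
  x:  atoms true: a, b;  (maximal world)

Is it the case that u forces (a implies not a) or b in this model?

u does not force (a implies not a) or b: neither disjunct is forced at u.
u does not force a implies not a: already at u itself, u forces a but u does not force not a.
u does not force not a since u is accessible from u and u forces a.

No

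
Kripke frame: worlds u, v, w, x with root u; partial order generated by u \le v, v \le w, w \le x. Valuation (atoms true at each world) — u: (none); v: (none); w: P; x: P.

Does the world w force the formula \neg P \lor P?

w \Vdash \neg P \lor P via the disjunct P.

Yes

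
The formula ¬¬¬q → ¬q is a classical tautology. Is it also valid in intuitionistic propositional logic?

This is triple-negation reduction, which is intuitionistically derivable.
Assume ¬¬¬q and suppose q. Then ¬¬q (double-negation introduction), contradicting ¬¬¬q. So ¬q.

Yes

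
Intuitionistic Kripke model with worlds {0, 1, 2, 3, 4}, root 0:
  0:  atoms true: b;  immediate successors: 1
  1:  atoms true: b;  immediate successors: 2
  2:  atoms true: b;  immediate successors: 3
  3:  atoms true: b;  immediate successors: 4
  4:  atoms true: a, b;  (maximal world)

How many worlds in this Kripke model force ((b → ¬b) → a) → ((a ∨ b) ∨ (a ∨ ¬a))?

0: forces it.
1: forces it.
2: forces it.
3: forces it.
4: forces it.
Worlds forcing the formula: {0, 1, 2, 3, 4}.

5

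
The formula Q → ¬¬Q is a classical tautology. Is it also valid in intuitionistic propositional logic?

Yes

This is double-negation introduction, which is intuitionistically derivable.
If a world forces Q then every accessible world forces Q (persistence), so none forces ¬Q; hence ¬¬Q.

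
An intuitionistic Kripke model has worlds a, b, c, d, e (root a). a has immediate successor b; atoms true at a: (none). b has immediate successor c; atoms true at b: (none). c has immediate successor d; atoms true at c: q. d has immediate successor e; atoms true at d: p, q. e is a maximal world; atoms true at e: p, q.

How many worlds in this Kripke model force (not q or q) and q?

a: does not force it — a does not force (not q or q) and q since a fails not q or q.
b: does not force it — b does not force (not q or q) and q since b fails not q or q.
c: forces it.
d: forces it.
e: forces it.
Worlds forcing the formula: {c, d, e}.

3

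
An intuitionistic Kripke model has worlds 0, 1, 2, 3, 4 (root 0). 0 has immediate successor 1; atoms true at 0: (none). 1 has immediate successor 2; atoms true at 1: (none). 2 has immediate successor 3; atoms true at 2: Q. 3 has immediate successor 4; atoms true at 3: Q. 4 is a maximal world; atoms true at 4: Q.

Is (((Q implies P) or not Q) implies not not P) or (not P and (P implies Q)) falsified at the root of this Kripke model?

0 forces (((Q implies P) or not Q) implies not not P) or (not P and (P implies Q)) via the disjunct ((Q implies P) or not Q) implies not not P.
So the root 0 forces (((Q implies P) or not Q) implies not not P) or (not P and (P implies Q)); the model is not a countermodel.

No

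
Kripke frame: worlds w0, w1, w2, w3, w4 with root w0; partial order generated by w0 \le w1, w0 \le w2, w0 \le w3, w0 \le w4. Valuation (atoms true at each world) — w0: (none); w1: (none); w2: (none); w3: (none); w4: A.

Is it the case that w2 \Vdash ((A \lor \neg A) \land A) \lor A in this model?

w2 \nVdash ((A \lor \neg A) \land A) \lor A: neither disjunct is forced at w2.
w2 \nVdash (A \lor \neg A) \land A since w2 fails A.

No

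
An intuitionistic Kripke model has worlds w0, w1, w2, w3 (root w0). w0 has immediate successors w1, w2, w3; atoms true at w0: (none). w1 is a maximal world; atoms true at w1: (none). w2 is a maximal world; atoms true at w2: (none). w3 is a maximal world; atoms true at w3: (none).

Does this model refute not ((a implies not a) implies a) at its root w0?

w0 forces not ((a implies not a) implies a): no world accessible from w0 forces (a implies not a) implies a.
So the root w0 forces not ((a implies not a) implies a); the model is not a countermodel.

No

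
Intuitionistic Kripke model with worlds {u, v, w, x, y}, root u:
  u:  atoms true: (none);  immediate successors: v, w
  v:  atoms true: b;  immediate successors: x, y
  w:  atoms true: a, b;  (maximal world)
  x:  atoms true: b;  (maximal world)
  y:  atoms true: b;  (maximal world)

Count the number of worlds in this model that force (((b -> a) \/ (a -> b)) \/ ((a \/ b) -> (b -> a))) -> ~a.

u: does not force it — u ||-/- (((b -> a) \/ (a -> b)) \/ ((a \/ b) -> (b -> a))) -> ~a: already at u itself, u ||- ((b -> a) \/ (a -> b)) \/ ((a \/ b) -> (b -> a)) but u ||-/- ~a.
v: forces it.
w: does not force it.
x: forces it.
y: forces it.
Worlds forcing the formula: {v, x, y}.

3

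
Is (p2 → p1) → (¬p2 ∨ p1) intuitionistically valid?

No

This is the material-implication-as-disjunction principle, which is not intuitionistically valid.
A Kripke countermodel: worlds w0, w1; order generated by w0 ≤ w1; atoms true at each world — w0:{}; w1:{p1,p2}.
w0 ⊮ (p2 → p1) → (¬p2 ∨ p1): already at w0 itself, w0 ⊩ p2 → p1 but w0 ⊮ ¬p2 ∨ p1.
w0 ⊮ ¬p2 ∨ p1: neither disjunct is forced at w0.
w0 ⊮ ¬p2 since w1 is accessible from w0 and w1 ⊩ p2.
So the root w0 does not force the formula.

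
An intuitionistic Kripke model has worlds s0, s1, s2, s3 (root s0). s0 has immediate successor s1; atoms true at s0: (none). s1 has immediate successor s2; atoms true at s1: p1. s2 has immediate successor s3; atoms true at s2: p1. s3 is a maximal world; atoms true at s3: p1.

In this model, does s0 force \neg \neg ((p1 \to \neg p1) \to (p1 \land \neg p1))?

s0 \Vdash \neg \neg ((p1 \to \neg p1) \to (p1 \land \neg p1)): no world accessible from s0 forces \neg ((p1 \to \neg p1) \to (p1 \land \neg p1)).

Yes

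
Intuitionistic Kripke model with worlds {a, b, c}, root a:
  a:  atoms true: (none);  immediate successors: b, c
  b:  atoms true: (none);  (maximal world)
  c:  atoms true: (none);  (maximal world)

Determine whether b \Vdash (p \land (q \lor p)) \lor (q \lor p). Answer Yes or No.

No

b \nVdash (p \land (q \lor p)) \lor (q \lor p): neither disjunct is forced at b.
b \nVdash p \land (q \lor p) since b fails p.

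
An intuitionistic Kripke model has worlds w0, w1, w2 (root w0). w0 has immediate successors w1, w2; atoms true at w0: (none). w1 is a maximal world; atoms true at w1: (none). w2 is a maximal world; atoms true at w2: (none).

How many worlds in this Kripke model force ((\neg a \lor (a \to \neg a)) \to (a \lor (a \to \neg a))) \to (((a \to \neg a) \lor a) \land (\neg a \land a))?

0

w0: does not force it — w0 \nVdash ((\neg a \lor (a \to \neg a)) \to (a \lor (a \to \neg a))) \to (((a \to \neg a) \lor a) \land (\neg a \land a)): already at w0 itself, w0 \Vdash (\neg a \lor (a \to \neg a)) \to (a \lor (a \to \neg a)) but w0 \nVdash ((a \to \neg a) \lor a) \land (\neg a \land a).
w1: does not force it — w1 \nVdash ((\neg a \lor (a \to \neg a)) \to (a \lor (a \to \neg a))) \to (((a \to \neg a) \lor a) \land (\neg a \land a)): already at w1 itself, w1 \Vdash (\neg a \lor (a \to \neg a)) \to (a \lor (a \to \neg a)) but w1 \nVdash ((a \to \neg a) \lor a) \land (\neg a \land a).
w2: does not force it — w2 \nVdash ((\neg a \lor (a \to \neg a)) \to (a \lor (a \to \neg a))) \to (((a \to \neg a) \lor a) \land (\neg a \land a)): already at w2 itself, w2 \Vdash (\neg a \lor (a \to \neg a)) \to (a \lor (a \to \neg a)) but w2 \nVdash ((a \to \neg a) \lor a) \land (\neg a \land a).
Worlds forcing the formula: { }.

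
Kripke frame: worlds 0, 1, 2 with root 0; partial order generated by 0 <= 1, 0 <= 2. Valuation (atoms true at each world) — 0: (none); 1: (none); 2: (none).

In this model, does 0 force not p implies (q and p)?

0 does not force not p implies (q and p): already at 0 itself, 0 forces not p but 0 does not force q and p.
0 does not force q and p since 0 fails q.

No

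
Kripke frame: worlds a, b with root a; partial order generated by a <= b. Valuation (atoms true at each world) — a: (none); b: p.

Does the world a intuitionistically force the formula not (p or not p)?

No

a does not force not (p or not p) since b is accessible from a and b forces p or not p.
b forces p or not p via the disjunct p.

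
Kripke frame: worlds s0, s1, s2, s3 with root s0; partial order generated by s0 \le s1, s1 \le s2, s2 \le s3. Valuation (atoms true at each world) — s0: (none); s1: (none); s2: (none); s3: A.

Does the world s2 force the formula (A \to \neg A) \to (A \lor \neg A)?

s2 \Vdash (A \to \neg A) \to (A \lor \neg A) vacuously: no world accessible from s2 forces the antecedent A \to \neg A.

Yes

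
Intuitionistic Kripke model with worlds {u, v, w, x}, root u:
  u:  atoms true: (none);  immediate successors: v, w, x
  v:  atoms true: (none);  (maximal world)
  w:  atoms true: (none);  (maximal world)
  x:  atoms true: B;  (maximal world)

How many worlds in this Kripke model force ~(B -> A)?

u: does not force it — u ||-/- ~(B -> A) since v is accessible from u and v ||- B -> A.
v: does not force it.
w: does not force it.
x: forces it.
Worlds forcing the formula: {x}.

1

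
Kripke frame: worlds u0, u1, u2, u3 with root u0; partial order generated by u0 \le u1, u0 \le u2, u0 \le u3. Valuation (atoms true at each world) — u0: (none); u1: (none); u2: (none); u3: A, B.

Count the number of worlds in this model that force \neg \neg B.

u0: does not force it — u0 \nVdash \neg \neg B since u1 is accessible from u0 and u1 \Vdash \neg B.
u1: does not force it — u1 \nVdash \neg \neg B since u1 is accessible from u1 and u1 \Vdash \neg B.
u2: does not force it — u2 \nVdash \neg \neg B since u2 is accessible from u2 and u2 \Vdash \neg B.
u3: forces it.
Worlds forcing the formula: {u3}.

1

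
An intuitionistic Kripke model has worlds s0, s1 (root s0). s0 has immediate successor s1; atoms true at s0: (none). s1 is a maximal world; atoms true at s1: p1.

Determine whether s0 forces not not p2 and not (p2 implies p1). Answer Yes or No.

s0 does not force not not p2 and not (p2 implies p1) since s0 fails not not p2.

No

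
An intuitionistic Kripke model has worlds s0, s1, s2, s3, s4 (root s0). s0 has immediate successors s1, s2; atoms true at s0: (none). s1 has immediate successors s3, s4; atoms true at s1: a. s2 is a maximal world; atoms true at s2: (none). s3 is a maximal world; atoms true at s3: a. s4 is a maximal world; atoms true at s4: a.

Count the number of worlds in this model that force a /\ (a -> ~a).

s0: does not force it — s0 ||-/- a /\ (a -> ~a) since s0 fails a.
s1: does not force it — s1 ||-/- a /\ (a -> ~a) since s1 fails a -> ~a.
s2: does not force it — s2 ||-/- a /\ (a -> ~a) since s2 fails a.
s3: does not force it.
s4: does not force it.
Worlds forcing the formula: { }.

0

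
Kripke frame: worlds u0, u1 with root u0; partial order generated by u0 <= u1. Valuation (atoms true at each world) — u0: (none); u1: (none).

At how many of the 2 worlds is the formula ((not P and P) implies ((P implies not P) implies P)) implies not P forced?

2

u0: forces it.
u1: forces it.
Worlds forcing the formula: {u0, u1}.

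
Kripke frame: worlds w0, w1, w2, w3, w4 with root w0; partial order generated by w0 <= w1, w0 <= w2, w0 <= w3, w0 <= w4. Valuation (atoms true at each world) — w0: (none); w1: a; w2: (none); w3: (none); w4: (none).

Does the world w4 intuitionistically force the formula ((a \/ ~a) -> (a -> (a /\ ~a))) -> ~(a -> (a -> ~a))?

w4 ||-/- ((a \/ ~a) -> (a -> (a /\ ~a))) -> ~(a -> (a -> ~a)): already at w4 itself, w4 ||- (a \/ ~a) -> (a -> (a /\ ~a)) but w4 ||-/- ~(a -> (a -> ~a)).
w4 ||-/- ~(a -> (a -> ~a)) since w4 is accessible from w4 and w4 ||- a -> (a -> ~a).
w4 ||- a -> (a -> ~a) vacuously: no world accessible from w4 forces the antecedent a.

No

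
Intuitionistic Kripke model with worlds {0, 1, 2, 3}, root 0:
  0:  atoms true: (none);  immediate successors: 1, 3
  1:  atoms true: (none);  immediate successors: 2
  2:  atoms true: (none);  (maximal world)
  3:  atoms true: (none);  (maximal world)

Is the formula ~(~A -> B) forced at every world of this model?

Yes

0 ||- ~(~A -> B): no world accessible from 0 forces ~A -> B.
Since the root 0 forces ~(~A -> B) and forcing is persistent (monotone upward), every world forces it.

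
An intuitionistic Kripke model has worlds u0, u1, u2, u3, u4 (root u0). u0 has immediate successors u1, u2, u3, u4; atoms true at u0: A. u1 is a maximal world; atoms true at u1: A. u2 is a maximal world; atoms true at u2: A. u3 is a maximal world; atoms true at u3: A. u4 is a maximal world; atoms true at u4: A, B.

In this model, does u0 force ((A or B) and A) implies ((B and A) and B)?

No

u0 does not force ((A or B) and A) implies ((B and A) and B): already at u0 itself, u0 forces (A or B) and A but u0 does not force (B and A) and B.
u0 does not force (B and A) and B since u0 fails B and A.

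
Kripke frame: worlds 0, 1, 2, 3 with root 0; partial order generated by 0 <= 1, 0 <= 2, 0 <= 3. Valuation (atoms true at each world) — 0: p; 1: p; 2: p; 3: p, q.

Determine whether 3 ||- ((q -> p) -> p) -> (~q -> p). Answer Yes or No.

Yes

3 ||- ((q -> p) -> p) -> (~q -> p): every world accessible from 3 that forces (q -> p) -> p (namely 3) also forces ~q -> p.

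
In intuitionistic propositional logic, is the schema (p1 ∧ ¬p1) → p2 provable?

This is an instance of ex falso quodlibet, which is intuitionistically derivable.
No world can force both p1 and ¬p1, so the antecedent p1 ∧ ¬p1 is never forced and the implication holds vacuously at every world.

Yes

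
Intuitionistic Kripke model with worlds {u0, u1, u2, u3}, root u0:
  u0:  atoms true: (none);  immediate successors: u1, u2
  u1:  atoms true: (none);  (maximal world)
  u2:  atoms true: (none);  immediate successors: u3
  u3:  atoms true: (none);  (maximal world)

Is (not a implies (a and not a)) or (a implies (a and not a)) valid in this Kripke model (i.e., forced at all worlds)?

u0 forces (not a implies (a and not a)) or (a implies (a and not a)) via the disjunct a implies (a and not a).
Since the root u0 forces (not a implies (a and not a)) or (a implies (a and not a)) and forcing is persistent (monotone upward), every world forces it.

Yes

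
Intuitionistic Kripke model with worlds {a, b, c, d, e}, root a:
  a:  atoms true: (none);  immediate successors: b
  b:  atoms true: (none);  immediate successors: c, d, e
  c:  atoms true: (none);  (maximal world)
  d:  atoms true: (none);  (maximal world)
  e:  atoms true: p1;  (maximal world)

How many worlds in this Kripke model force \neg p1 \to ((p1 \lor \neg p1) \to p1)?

a: does not force it — a \nVdash \neg p1 \to ((p1 \lor \neg p1) \to p1): at the accessible world c, c \Vdash \neg p1 but c \nVdash (p1 \lor \neg p1) \to p1.
b: does not force it.
c: does not force it.
d: does not force it.
e: forces it.
Worlds forcing the formula: {e}.

1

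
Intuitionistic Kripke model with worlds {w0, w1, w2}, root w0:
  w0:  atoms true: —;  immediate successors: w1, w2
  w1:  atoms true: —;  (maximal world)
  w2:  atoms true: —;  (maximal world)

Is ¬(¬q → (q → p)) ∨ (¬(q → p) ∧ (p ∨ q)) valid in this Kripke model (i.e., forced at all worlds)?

No

Not every world: w0 ⊮ ¬(¬q → (q → p)) ∨ (¬(q → p) ∧ (p ∨ q)).
w0 ⊮ ¬(¬q → (q → p)) ∨ (¬(q → p) ∧ (p ∨ q)): neither disjunct is forced at w0.
w0 ⊮ ¬(¬q → (q → p)) since w0 is accessible from w0 and w0 ⊩ ¬q → (q → p).
w0 ⊩ ¬q → (q → p): every world accessible from w0 that forces ¬q (namely w0, w1, w2) also forces q → p.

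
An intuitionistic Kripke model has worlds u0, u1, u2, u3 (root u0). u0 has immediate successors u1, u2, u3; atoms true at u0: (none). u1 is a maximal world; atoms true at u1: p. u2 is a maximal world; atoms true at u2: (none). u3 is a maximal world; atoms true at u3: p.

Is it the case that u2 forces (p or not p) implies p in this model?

u2 does not force (p or not p) implies p: already at u2 itself, u2 forces p or not p but u2 does not force p.
u2 lacks atom p, so u2 does not force p.

No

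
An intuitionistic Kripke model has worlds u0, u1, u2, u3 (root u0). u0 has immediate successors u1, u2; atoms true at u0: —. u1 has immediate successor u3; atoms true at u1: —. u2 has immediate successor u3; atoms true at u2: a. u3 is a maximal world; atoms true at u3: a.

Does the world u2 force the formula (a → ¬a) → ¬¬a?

Yes

u2 ⊩ (a → ¬a) → ¬¬a vacuously: no world accessible from u2 forces the antecedent a → ¬a.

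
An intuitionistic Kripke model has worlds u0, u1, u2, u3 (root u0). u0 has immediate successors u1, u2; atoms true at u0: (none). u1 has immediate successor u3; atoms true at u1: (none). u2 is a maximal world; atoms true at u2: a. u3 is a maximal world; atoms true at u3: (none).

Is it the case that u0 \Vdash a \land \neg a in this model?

u0 \nVdash a \land \neg a since u0 fails a.

No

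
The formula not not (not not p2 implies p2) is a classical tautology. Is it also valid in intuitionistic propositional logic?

Yes

This is the double negation of double-negation elimination, which is intuitionistically derivable.
By Glivenko's theorem the double negation of any classical propositional tautology is intuitionistically provable; not not p2 implies p2 is classically a tautology.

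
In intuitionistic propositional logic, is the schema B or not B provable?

This is the law of excluded middle, which is not intuitionistically valid.
A Kripke countermodel: worlds u0, u1; order generated by u0 <= u1; atoms true at each world — u0:{}; u1:{B}.
u0 does not force B or not B: neither disjunct is forced at u0.
u0 lacks atom B, so u0 does not force B.
So the root u0 does not force the formula.

No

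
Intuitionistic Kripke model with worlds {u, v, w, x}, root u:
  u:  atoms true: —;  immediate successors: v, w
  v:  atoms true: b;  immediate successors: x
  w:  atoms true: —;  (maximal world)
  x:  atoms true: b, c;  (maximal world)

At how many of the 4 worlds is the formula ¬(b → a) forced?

u: does not force it — u ⊮ ¬(b → a) since w is accessible from u and w ⊩ b → a.
v: forces it.
w: does not force it.
x: forces it.
Worlds forcing the formula: {v, x}.

2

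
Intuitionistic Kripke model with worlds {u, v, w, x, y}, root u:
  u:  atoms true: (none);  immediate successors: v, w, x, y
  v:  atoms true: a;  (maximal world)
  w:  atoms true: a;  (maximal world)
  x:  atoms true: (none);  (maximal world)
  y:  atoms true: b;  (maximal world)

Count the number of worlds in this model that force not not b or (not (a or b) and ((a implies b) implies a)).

u: does not force it — u does not force not not b or (not (a or b) and ((a implies b) implies a)): neither disjunct is forced at u.
v: does not force it — v does not force not not b or (not (a or b) and ((a implies b) implies a)): neither disjunct is forced at v.
w: does not force it — w does not force not not b or (not (a or b) and ((a implies b) implies a)): neither disjunct is forced at w.
x: does not force it.
y: forces it.
Worlds forcing the formula: {y}.

1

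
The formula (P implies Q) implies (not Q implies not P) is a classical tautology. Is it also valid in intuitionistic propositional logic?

This is the forward direction of contraposition, which is intuitionistically derivable.
Assume P implies Q and not Q. If P held then Q would follow, contradicting not Q; so not P.

Yes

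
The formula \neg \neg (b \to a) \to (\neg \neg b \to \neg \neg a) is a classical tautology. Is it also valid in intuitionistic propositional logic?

Yes

This is the distribution of double negation over implication, which is intuitionistically derivable.
Assume \neg \neg (b \to a) and \neg \neg b; suppose \neg a. Then b \to a would give \neg b (by contraposition), contradicting \neg \neg b; so \neg (b \to a), contradicting \neg \neg (b \to a). Hence \neg \neg a.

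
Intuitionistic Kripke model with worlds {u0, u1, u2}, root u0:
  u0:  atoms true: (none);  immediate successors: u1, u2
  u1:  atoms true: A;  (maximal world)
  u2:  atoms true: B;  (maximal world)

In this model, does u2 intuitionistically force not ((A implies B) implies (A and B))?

Yes

u2 forces not ((A implies B) implies (A and B)): no world accessible from u2 forces (A implies B) implies (A and B).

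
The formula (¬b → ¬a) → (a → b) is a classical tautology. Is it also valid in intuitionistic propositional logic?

No

This is the converse of contraposition, which is not intuitionistically valid.
A Kripke countermodel: worlds u0, u1; order generated by u0 ≤ u1; atoms true at each world — u0:{a}; u1:{a,b}.
u0 ⊮ (¬b → ¬a) → (a → b): already at u0 itself, u0 ⊩ ¬b → ¬a but u0 ⊮ a → b.
u0 ⊮ a → b: already at u0 itself, u0 ⊩ a but u0 ⊮ b.
u0 lacks atom b, so u0 ⊮ b.
So the root u0 does not force the formula.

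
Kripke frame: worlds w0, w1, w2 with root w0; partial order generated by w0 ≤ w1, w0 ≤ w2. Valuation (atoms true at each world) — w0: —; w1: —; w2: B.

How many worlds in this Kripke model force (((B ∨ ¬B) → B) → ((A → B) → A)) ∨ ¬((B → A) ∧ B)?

w0: forces it.
w1: forces it.
w2: forces it.
Worlds forcing the formula: {w0, w1, w2}.

3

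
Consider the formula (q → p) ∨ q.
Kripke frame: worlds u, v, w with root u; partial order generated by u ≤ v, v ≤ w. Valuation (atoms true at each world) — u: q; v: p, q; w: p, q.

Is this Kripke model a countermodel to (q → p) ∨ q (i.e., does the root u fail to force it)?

No

u ⊩ (q → p) ∨ q via the disjunct q.
So the root u forces (q → p) ∨ q; the model is not a countermodel.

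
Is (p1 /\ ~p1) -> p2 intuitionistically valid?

Yes

This is an instance of ex falso quodlibet, which is intuitionistically derivable.
No world can force both p1 and ~p1, so the antecedent p1 /\ ~p1 is never forced and the implication holds vacuously at every world.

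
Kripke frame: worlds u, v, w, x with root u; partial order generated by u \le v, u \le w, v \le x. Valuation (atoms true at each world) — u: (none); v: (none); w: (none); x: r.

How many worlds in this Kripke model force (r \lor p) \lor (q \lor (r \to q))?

2

u: does not force it — u \nVdash (r \lor p) \lor (q \lor (r \to q)): neither disjunct is forced at u.
v: does not force it — v \nVdash (r \lor p) \lor (q \lor (r \to q)): neither disjunct is forced at v.
w: forces it.
x: forces it.
Worlds forcing the formula: {w, x}.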